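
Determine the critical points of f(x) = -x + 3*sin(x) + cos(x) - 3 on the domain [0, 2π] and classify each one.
f'(x) = -sin(x) + 3*cos(x) - 1

Solve f'(x) = 0 on [0, 2π]:
  f'(x) = 0 ⇔ -sin(x) + 3*cos(x) = 1. Write the left side as R·cos(x + φ) with R = √(3² + 1²) = sqrt(10), cos φ = 3*sqrt(10)/10, sin φ = sqrt(10)/10; then cos(x + φ) = sqrt(10)/10. Solve for x and keep the solutions lying in [0, 2π].
  ⇒ x = atan(4/3) ≈ 0.9273, 3*pi/2 ≈ 4.7124

f''(x) = -3*sin(x) - cos(x)
Second-derivative test at each critical point:
  f''(0.9273) = -3 < 0 → local maximum
  f''(4.7124) = 3 > 0 → local minimum

Critical points: x = atan(4/3) ≈ 0.9273 (local maximum); x = 3*pi/2 ≈ 4.7124 (local minimum)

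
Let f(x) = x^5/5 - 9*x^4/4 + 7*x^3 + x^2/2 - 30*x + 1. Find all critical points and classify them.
f'(x) = x^4 - 9*x^3 + 21*x^2 + x - 30

Solve f'(x) = 0:
  Factor: x^4 - 9*x^3 + 21*x^2 + x - 30 = (x - 5)*(x - 3)*(x - 2)*(x + 1) = 0.
  ⇒ x = -1, 2, 3, 5

f''(x) = 4*x^3 - 27*x^2 + 42*x + 1
Second-derivative test at each critical point:
  f''(-1) = -72 < 0 → local maximum
  f''(2) = 9 > 0 → local minimum
  f''(3) = -8 < 0 → local maximum
  f''(5) = 36 > 0 → local minimum

Critical points: x = -1 (local maximum); x = 2 (local minimum); x = 3 (local maximum); x = 5 (local minimum)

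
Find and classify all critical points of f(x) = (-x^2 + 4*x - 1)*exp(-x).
f'(x) = (x^2 - 6*x + 5)*exp(-x)

Solve f'(x) = 0:
  f'(x) = (x^2 - 6*x + 5)·exp(-x) and exp(-x) > 0 for every x, so f'(x) = 0 ⇔ x^2 - 6*x + 5 = 0.
  Factor: x^2 - 6*x + 5 = (x - 5)*(x - 1) = 0.
  ⇒ x = 1, 5

f''(x) = (-x^2 + 8*x - 11)*exp(-x)
Second-derivative test at each critical point:
  f''(1) = -1.4715 < 0 → local maximum
  f''(5) = 0.0270 > 0 → local minimum

Critical points: x = 1 (local maximum); x = 5 (local minimum)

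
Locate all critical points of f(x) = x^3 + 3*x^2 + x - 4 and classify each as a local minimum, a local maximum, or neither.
f'(x) = 3*x^2 + 6*x + 1

Solve f'(x) = 0:
  3*x^2 + 6*x + 1 = 0 has no rational roots; quadratic formula: x = (-6 ± √24)/6.
  ⇒ x = -1 - sqrt(6)/3 ≈ -1.8165, -1 + sqrt(6)/3 ≈ -0.1835

f''(x) = 6*x + 6
Second-derivative test at each critical point:
  f''(-1.8165) = -4.8990 < 0 → local maximum
  f''(-0.1835) = 4.8990 > 0 → local minimum

Critical points: x = -1 - sqrt(6)/3 ≈ -1.8165 (local maximum); x = -1 + sqrt(6)/3 ≈ -0.1835 (local minimum)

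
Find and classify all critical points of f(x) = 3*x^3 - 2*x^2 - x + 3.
f'(x) = 9*x^2 - 4*x - 1

Solve f'(x) = 0:
  9*x^2 - 4*x - 1 = 0 has no rational roots; quadratic formula: x = (4 ± √52)/18.
  ⇒ x = 2/9 - sqrt(13)/9 ≈ -0.1784, 2/9 + sqrt(13)/9 ≈ 0.6228

f''(x) = 18*x - 4
Second-derivative test at each critical point:
  f''(-0.1784) = -7.2111 < 0 → local maximum
  f''(0.6228) = 7.2111 > 0 → local minimum

Critical points: x = 2/9 - sqrt(13)/9 ≈ -0.1784 (local maximum); x = 2/9 + sqrt(13)/9 ≈ 0.6228 (local minimum)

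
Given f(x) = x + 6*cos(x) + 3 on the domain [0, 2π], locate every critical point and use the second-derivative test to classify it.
f'(x) = 1 - 6*sin(x)

Solve f'(x) = 0 on [0, 2π]:
  f'(x) = 0 ⇔ sin(x) = 1/6, i.e. x = arcsin(1/6) + 2nπ or x = π − arcsin(1/6) + 2nπ; keep the solutions lying in [0, 2π].
  ⇒ x = asin(1/6) ≈ 0.1674, pi - asin(1/6) ≈ 2.9741

f''(x) = -6*cos(x)
Second-derivative test at each critical point:
  f''(0.1674) = -5.9161 < 0 → local maximum
  f''(2.9741) = 5.9161 > 0 → local minimum

Critical points: x = asin(1/6) ≈ 0.1674 (local maximum); x = pi - asin(1/6) ≈ 2.9741 (local minimum)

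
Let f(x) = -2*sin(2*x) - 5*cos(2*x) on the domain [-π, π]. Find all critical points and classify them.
f'(x) = 10*sin(2*x) - 4*cos(2*x)

Solve f'(x) = 0 on [-π, π]:
  f'(x) = 0 ⇔ -2*cos(2*x) = -5*sin(2*x) ⇔ tan(2*x) = 2/5, i.e. 2*x = arctan(2/5) + nπ; keep the solutions lying in [-π, π].
  ⇒ x = -pi + atan(2/5)/2 ≈ -2.9513, -pi/2 + atan(2/5)/2 ≈ -1.3805, atan(2/5)/2 ≈ 0.1903, atan(2/5)/2 + pi/2 ≈ 1.7610

f''(x) = 8*sin(2*x) + 20*cos(2*x)
Second-derivative test at each critical point:
  f''(-2.9513) = 21.5407 > 0 → local minimum
  f''(-1.3805) = -21.5407 < 0 → local maximum
  f''(0.1903) = 21.5407 > 0 → local minimum
  f''(1.7610) = -21.5407 < 0 → local maximum

Critical points: x = -pi + atan(2/5)/2 ≈ -2.9513 (local minimum); x = -pi/2 + atan(2/5)/2 ≈ -1.3805 (local maximum); x = atan(2/5)/2 ≈ 0.1903 (local minimum); x = atan(2/5)/2 + pi/2 ≈ 1.7610 (local maximum)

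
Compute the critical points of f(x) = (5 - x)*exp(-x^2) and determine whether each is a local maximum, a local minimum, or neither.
f'(x) = (2*x*(x - 5) - 1)*exp(-x^2)

Solve f'(x) = 0:
  f'(x) = (2*x^2 - 10*x - 1)·exp(-x^2) and exp(-x^2) > 0 for every x, so f'(x) = 0 ⇔ 2*x^2 - 10*x - 1 = 0.
  2*x^2 - 10*x - 1 = 0 has no rational roots; quadratic formula: x = (10 ± √108)/4.
  ⇒ x = 5/2 - 3*sqrt(3)/2 ≈ -0.0981, 5/2 + 3*sqrt(3)/2 ≈ 5.0981

f''(x) = 2*(2*x^2*(5 - x) + 3*x - 5)*exp(-x^2)
Second-derivative test at each critical point:
  f''(-0.0981) = -10.2928 < 0 → local maximum
  f''(5.0981) = 5.361e-11 > 0 → local minimum

Critical points: x = 5/2 - 3*sqrt(3)/2 ≈ -0.0981 (local maximum); x = 5/2 + 3*sqrt(3)/2 ≈ 5.0981 (local minimum)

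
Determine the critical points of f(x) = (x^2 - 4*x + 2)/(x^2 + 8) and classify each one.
f'(x) = 4*(x^2 + 3*x - 8)/(x^4 + 16*x^2 + 64)

Solve f'(x) = 0:
  f'(x) = 4*(x^2 + 3*x - 8)/(x^2 + 8)^2; the denominator is positive wherever f is defined, so f'(x) = 0 ⇔ 4*x^2 + 12*x - 32 = 0.
  Factor: 4*x^2 + 12*x - 32 = 4*(x^2 + 3*x - 8); x^2 + 3*x - 8 = 0 has no rational roots; quadratic formula: x = (-3 ± √41)/2.
  ⇒ x = -sqrt(41)/2 - 3/2 ≈ -4.7016, -3/2 + sqrt(41)/2 ≈ 1.7016

f''(x) = 4*(-2*x^3 - 9*x^2 + 48*x + 24)/(x^6 + 24*x^4 + 192*x^2 + 512)
Second-derivative test at each critical point:
  f''(-4.7016) = -0.0283 < 0 → local maximum
  f''(1.7016) = 0.2158 > 0 → local minimum

Critical points: x = -sqrt(41)/2 - 3/2 ≈ -4.7016 (local maximum); x = -3/2 + sqrt(41)/2 ≈ 1.7016 (local minimum)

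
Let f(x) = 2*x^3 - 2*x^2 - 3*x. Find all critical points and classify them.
f'(x) = 6*x^2 - 4*x - 3

Solve f'(x) = 0:
  6*x^2 - 4*x - 3 = 0 has no rational roots; quadratic formula: x = (4 ± √88)/12.
  ⇒ x = 1/3 - sqrt(22)/6 ≈ -0.4484, 1/3 + sqrt(22)/6 ≈ 1.1151

f''(x) = 12*x - 4
Second-derivative test at each critical point:
  f''(-0.4484) = -9.3808 < 0 → local maximum
  f''(1.1151) = 9.3808 > 0 → local minimum

Critical points: x = 1/3 - sqrt(22)/6 ≈ -0.4484 (local maximum); x = 1/3 + sqrt(22)/6 ≈ 1.1151 (local minimum)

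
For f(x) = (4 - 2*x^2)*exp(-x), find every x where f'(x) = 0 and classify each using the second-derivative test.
f'(x) = 2*(x^2 - 2*x - 2)*exp(-x)

Solve f'(x) = 0:
  f'(x) = (2*x^2 - 4*x - 4)·exp(-x) and exp(-x) > 0 for every x, so f'(x) = 0 ⇔ 2*x^2 - 4*x - 4 = 0.
  Factor: 2*x^2 - 4*x - 4 = 2*(x^2 - 2*x - 2); x^2 - 2*x - 2 = 0 has no rational roots; quadratic formula: x = (2 ± √12)/2.
  ⇒ x = 1 - sqrt(3) ≈ -0.7321, 1 + sqrt(3) ≈ 2.7321

f''(x) = 2*x*(4 - x)*exp(-x)
Second-derivative test at each critical point:
  f''(-0.7321) = -14.4061 < 0 → local maximum
  f''(2.7321) = 0.4509 > 0 → local minimum

Critical points: x = 1 - sqrt(3) ≈ -0.7321 (local maximum); x = 1 + sqrt(3) ≈ 2.7321 (local minimum)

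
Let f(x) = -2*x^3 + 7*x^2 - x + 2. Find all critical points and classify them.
f'(x) = -6*x^2 + 14*x - 1

Solve f'(x) = 0:
  6*x^2 - 14*x + 1 = 0 has no rational roots; quadratic formula: x = (14 ± √172)/12.
  ⇒ x = 7/6 - sqrt(43)/6 ≈ 0.0738, sqrt(43)/6 + 7/6 ≈ 2.2596

f''(x) = 14 - 12*x
Second-derivative test at each critical point:
  f''(0.0738) = 13.1149 > 0 → local minimum
  f''(2.2596) = -13.1149 < 0 → local maximum

Critical points: x = 7/6 - sqrt(43)/6 ≈ 0.0738 (local minimum); x = sqrt(43)/6 + 7/6 ≈ 2.2596 (local maximum)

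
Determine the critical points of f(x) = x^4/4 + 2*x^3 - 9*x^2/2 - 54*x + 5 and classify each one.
f'(x) = x^3 + 6*x^2 - 9*x - 54

Solve f'(x) = 0:
  Factor: x^3 + 6*x^2 - 9*x - 54 = (x - 3)*(x + 3)*(x + 6) = 0.
  ⇒ x = -6, -3, 3

f''(x) = 3*x^2 + 12*x - 9
Second-derivative test at each critical point:
  f''(-6) = 27 > 0 → local minimum
  f''(-3) = -18 < 0 → local maximum
  f''(3) = 54 > 0 → local minimum

Critical points: x = -6 (local minimum); x = -3 (local maximum); x = 3 (local minimum)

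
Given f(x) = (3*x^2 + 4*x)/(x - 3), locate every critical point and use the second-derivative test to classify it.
f'(x) = 3*(x^2 - 6*x - 4)/(x^2 - 6*x + 9)

Solve f'(x) = 0:
  f'(x) = 3*(x^2 - 6*x - 4)/(x - 3)^2; the denominator is positive wherever f is defined, so f'(x) = 0 ⇔ 3*x^2 - 18*x - 12 = 0.
  Factor: 3*x^2 - 18*x - 12 = 3*(x^2 - 6*x - 4); x^2 - 6*x - 4 = 0 has no rational roots; quadratic formula: x = (6 ± √52)/2.
  ⇒ x = 3 - sqrt(13) ≈ -0.6056, 3 + sqrt(13) ≈ 6.6056

f''(x) = 78/(x^3 - 9*x^2 + 27*x - 27)
Second-derivative test at each critical point:
  f''(-0.6056) = -1.6641 < 0 → local maximum
  f''(6.6056) = 1.6641 > 0 → local minimum

Critical points: x = 3 - sqrt(13) ≈ -0.6056 (local maximum); x = 3 + sqrt(13) ≈ 6.6056 (local minimum)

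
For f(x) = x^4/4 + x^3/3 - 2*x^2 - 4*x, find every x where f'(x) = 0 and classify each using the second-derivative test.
f'(x) = x^3 + x^2 - 4*x - 4

Solve f'(x) = 0:
  Factor: x^3 + x^2 - 4*x - 4 = (x - 2)*(x + 1)*(x + 2) = 0.
  ⇒ x = -2, -1, 2

f''(x) = 3*x^2 + 2*x - 4
Second-derivative test at each critical point:
  f''(-2) = 4 > 0 → local minimum
  f''(-1) = -3 < 0 → local maximum
  f''(2) = 12 > 0 → local minimum

Critical points: x = -2 (local minimum); x = -1 (local maximum); x = 2 (local minimum)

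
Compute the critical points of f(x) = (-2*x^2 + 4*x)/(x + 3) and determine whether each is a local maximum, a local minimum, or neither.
f'(x) = 2*(-x^2 - 6*x + 6)/(x^2 + 6*x + 9)

Solve f'(x) = 0:
  f'(x) = -2*(x^2 + 6*x - 6)/(x + 3)^2; the denominator is positive wherever f is defined, so f'(x) = 0 ⇔ -2*x^2 - 12*x + 12 = 0.
  Factor: -2*x^2 - 12*x + 12 = -2*(x^2 + 6*x - 6); x^2 + 6*x - 6 = 0 has no rational roots; quadratic formula: x = (-6 ± √60)/2.
  ⇒ x = -sqrt(15) - 3 ≈ -6.8730, -3 + sqrt(15) ≈ 0.8730

f''(x) = -60/(x^3 + 9*x^2 + 27*x + 27)
Second-derivative test at each critical point:
  f''(-6.8730) = 1.0328 > 0 → local minimum
  f''(0.8730) = -1.0328 < 0 → local maximum

Critical points: x = -sqrt(15) - 3 ≈ -6.8730 (local minimum); x = -3 + sqrt(15) ≈ 0.8730 (local maximum)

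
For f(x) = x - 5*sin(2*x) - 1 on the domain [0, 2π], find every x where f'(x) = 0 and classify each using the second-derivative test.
f'(x) = 1 - 10*cos(2*x)

Solve f'(x) = 0 on [0, 2π]:
  f'(x) = 0 ⇔ cos(2*x) = 1/10, i.e. 2*x = ±arccos(1/10) + 2nπ; keep the solutions lying in [0, 2π].
  ⇒ x = acos(1/10)/2 ≈ 0.7353, pi - acos(1/10)/2 ≈ 2.4063, acos(1/10)/2 + pi ≈ 3.8769, -acos(1/10)/2 + 2*pi ≈ 5.5479

f''(x) = 20*sin(2*x)
Second-derivative test at each critical point:
  f''(0.7353) = 19.8997 > 0 → local minimum
  f''(2.4063) = -19.8997 < 0 → local maximum
  f''(3.8769) = 19.8997 > 0 → local minimum
  f''(5.5479) = -19.8997 < 0 → local maximum

Critical points: x = acos(1/10)/2 ≈ 0.7353 (local minimum); x = pi - acos(1/10)/2 ≈ 2.4063 (local maximum); x = acos(1/10)/2 + pi ≈ 3.8769 (local minimum); x = -acos(1/10)/2 + 2*pi ≈ 5.5479 (local maximum)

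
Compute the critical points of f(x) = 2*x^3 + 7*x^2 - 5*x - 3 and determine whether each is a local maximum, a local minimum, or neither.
f'(x) = 6*x^2 + 14*x - 5

Solve f'(x) = 0:
  6*x^2 + 14*x - 5 = 0 has no rational roots; quadratic formula: x = (-14 ± √316)/12.
  ⇒ x = -sqrt(79)/6 - 7/6 ≈ -2.6480, -7/6 + sqrt(79)/6 ≈ 0.3147

f''(x) = 12*x + 14
Second-derivative test at each critical point:
  f''(-2.6480) = -17.7764 < 0 → local maximum
  f''(0.3147) = 17.7764 > 0 → local minimum

Critical points: x = -sqrt(79)/6 - 7/6 ≈ -2.6480 (local maximum); x = -7/6 + sqrt(79)/6 ≈ 0.3147 (local minimum)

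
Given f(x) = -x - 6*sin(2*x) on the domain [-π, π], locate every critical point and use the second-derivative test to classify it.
f'(x) = 24*sin(x)^2 - 13

Solve f'(x) = 0 on [-π, π]:
  f'(x) = 0 ⇔ cos(2*x) = -1/12, i.e. 2*x = ±arccos(-1/12) + 2nπ; keep the solutions lying in [-π, π].
  ⇒ x = -pi + acos(-1/12)/2 ≈ -2.3145, -acos(-1/12)/2 ≈ -0.8271, acos(-1/12)/2 ≈ 0.8271, pi - acos(-1/12)/2 ≈ 2.3145

f''(x) = 24*sin(2*x)
Second-derivative test at each critical point:
  f''(-2.3145) = 23.9165 > 0 → local minimum
  f''(-0.8271) = -23.9165 < 0 → local maximum
  f''(0.8271) = 23.9165 > 0 → local minimum
  f''(2.3145) = -23.9165 < 0 → local maximum

Critical points: x = -pi + acos(-1/12)/2 ≈ -2.3145 (local minimum); x = -acos(-1/12)/2 ≈ -0.8271 (local maximum); x = acos(-1/12)/2 ≈ 0.8271 (local minimum); x = pi - acos(-1/12)/2 ≈ 2.3145 (local maximum)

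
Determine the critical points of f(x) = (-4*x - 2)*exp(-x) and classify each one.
f'(x) = 2*(2*x - 1)*exp(-x)

Solve f'(x) = 0:
  f'(x) = (4*x - 2)·exp(-x) and exp(-x) > 0 for every x, so f'(x) = 0 ⇔ 4*x - 2 = 0.
  Factor: 4*x - 2 = 2*(2*x - 1) = 0.
  ⇒ x = 1/2

f''(x) = 2*(3 - 2*x)*exp(-x)
Second-derivative test at each critical point:
  f''(1/2) = 2.4261 > 0 → local minimum

Critical points: x = 1/2 (local minimum)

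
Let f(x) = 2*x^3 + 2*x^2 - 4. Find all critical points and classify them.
f'(x) = 2*x*(3*x + 2)

Solve f'(x) = 0:
  Factor: 6*x^2 + 4*x = 2*x*(3*x + 2) = 0.
  ⇒ x = -2/3, 0

f''(x) = 12*x + 4
Second-derivative test at each critical point:
  f''(-2/3) = -4 < 0 → local maximum
  f''(0) = 4 > 0 → local minimum

Critical points: x = -2/3 (local maximum); x = 0 (local minimum)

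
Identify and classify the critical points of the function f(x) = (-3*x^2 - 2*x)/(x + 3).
f'(x) = 3*(-x^2 - 6*x - 2)/(x^2 + 6*x + 9)

Solve f'(x) = 0:
  f'(x) = -3*(x^2 + 6*x + 2)/(x + 3)^2; the denominator is positive wherever f is defined, so f'(x) = 0 ⇔ -3*x^2 - 18*x - 6 = 0.
  Factor: -3*x^2 - 18*x - 6 = -3*(x^2 + 6*x + 2); x^2 + 6*x + 2 = 0 has no rational roots; quadratic formula: x = (-6 ± √28)/2.
  ⇒ x = -3 - sqrt(7) ≈ -5.6458, -3 + sqrt(7) ≈ -0.3542

f''(x) = -42/(x^3 + 9*x^2 + 27*x + 27)
Second-derivative test at each critical point:
  f''(-5.6458) = 2.2678 > 0 → local minimum
  f''(-0.3542) = -2.2678 < 0 → local maximum

Critical points: x = -3 - sqrt(7) ≈ -5.6458 (local minimum); x = -3 + sqrt(7) ≈ -0.3542 (local maximum)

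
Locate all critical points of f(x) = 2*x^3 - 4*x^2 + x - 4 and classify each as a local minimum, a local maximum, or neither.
f'(x) = 6*x^2 - 8*x + 1

Solve f'(x) = 0:
  6*x^2 - 8*x + 1 = 0 has no rational roots; quadratic formula: x = (8 ± √40)/12.
  ⇒ x = 2/3 - sqrt(10)/6 ≈ 0.1396, sqrt(10)/6 + 2/3 ≈ 1.1937

f''(x) = 12*x - 8
Second-derivative test at each critical point:
  f''(0.1396) = -6.3246 < 0 → local maximum
  f''(1.1937) = 6.3246 > 0 → local minimum

Critical points: x = 2/3 - sqrt(10)/6 ≈ 0.1396 (local maximum); x = sqrt(10)/6 + 2/3 ≈ 1.1937 (local minimum)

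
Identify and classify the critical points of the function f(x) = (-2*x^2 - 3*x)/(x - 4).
f'(x) = 2*(-x^2 + 8*x + 6)/(x^2 - 8*x + 16)

Solve f'(x) = 0:
  f'(x) = -2*(x^2 - 8*x - 6)/(x - 4)^2; the denominator is positive wherever f is defined, so f'(x) = 0 ⇔ -2*x^2 + 16*x + 12 = 0.
  Factor: -2*x^2 + 16*x + 12 = -2*(x^2 - 8*x - 6); x^2 - 8*x - 6 = 0 has no rational roots; quadratic formula: x = (8 ± √88)/2.
  ⇒ x = 4 - sqrt(22) ≈ -0.6904, 4 + sqrt(22) ≈ 8.6904

f''(x) = -88/(x^3 - 12*x^2 + 48*x - 64)
Second-derivative test at each critical point:
  f''(-0.6904) = 0.8528 > 0 → local minimum
  f''(8.6904) = -0.8528 < 0 → local maximum

Critical points: x = 4 - sqrt(22) ≈ -0.6904 (local minimum); x = 4 + sqrt(22) ≈ 8.6904 (local maximum)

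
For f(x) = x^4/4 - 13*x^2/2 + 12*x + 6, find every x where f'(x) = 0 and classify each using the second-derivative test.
f'(x) = x^3 - 13*x + 12

Solve f'(x) = 0:
  Factor: x^3 - 13*x + 12 = (x - 3)*(x - 1)*(x + 4) = 0.
  ⇒ x = -4, 1, 3

f''(x) = 3*x^2 - 13
Second-derivative test at each critical point:
  f''(-4) = 35 > 0 → local minimum
  f''(1) = -10 < 0 → local maximum
  f''(3) = 14 > 0 → local minimum

Critical points: x = -4 (local minimum); x = 1 (local maximum); x = 3 (local minimum)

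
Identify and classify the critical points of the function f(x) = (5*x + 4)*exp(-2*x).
f'(x) = (-10*x - 3)*exp(-2*x)

Solve f'(x) = 0:
  f'(x) = (-10*x - 3)·exp(-2*x) and exp(-2*x) > 0 for every x, so f'(x) = 0 ⇔ -10*x - 3 = 0.
  -10*x - 3 = 0.
  ⇒ x = -3/10

f''(x) = 4*(5*x - 1)*exp(-2*x)
Second-derivative test at each critical point:
  f''(-3/10) = -18.2212 < 0 → local maximum

Critical points: x = -3/10 (local maximum)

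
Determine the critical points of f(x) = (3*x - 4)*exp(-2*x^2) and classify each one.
f'(x) = (-4*x*(3*x - 4) + 3)*exp(-2*x^2)

Solve f'(x) = 0:
  f'(x) = (-12*x^2 + 16*x + 3)·exp(-2*x^2) and exp(-2*x^2) > 0 for every x, so f'(x) = 0 ⇔ -12*x^2 + 16*x + 3 = 0.
  Factor: -12*x^2 + 16*x + 3 = -(2*x - 3)*(6*x + 1) = 0.
  ⇒ x = -1/6, 3/2

f''(x) = 4*(4*x^2*(3*x - 4) - 9*x + 4)*exp(-2*x^2)
Second-derivative test at each critical point:
  f''(-1/6) = 18.9192 > 0 → local minimum
  f''(3/2) = -0.2222 < 0 → local maximum

Critical points: x = -1/6 (local minimum); x = 3/2 (local maximum)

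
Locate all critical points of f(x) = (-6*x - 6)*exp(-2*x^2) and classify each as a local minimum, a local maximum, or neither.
f'(x) = 6*(4*x*(x + 1) - 1)*exp(-2*x^2)

Solve f'(x) = 0:
  f'(x) = (24*x^2 + 24*x - 6)·exp(-2*x^2) and exp(-2*x^2) > 0 for every x, so f'(x) = 0 ⇔ 24*x^2 + 24*x - 6 = 0.
  Factor: 24*x^2 + 24*x - 6 = 6*(4*x^2 + 4*x - 1); 4*x^2 + 4*x - 1 = 0 has no rational roots; quadratic formula: x = (-4 ± √32)/8.
  ⇒ x = -sqrt(2)/2 - 1/2 ≈ -1.2071, -1/2 + sqrt(2)/2 ≈ 0.2071

f''(x) = 24*(-4*x^2*(x + 1) + 3*x + 1)*exp(-2*x^2)
Second-derivative test at each critical point:
  f''(-1.2071) = -1.8412 < 0 → local maximum
  f''(0.2071) = 31.1508 > 0 → local minimum

Critical points: x = -sqrt(2)/2 - 1/2 ≈ -1.2071 (local maximum); x = -1/2 + sqrt(2)/2 ≈ 0.2071 (local minimum)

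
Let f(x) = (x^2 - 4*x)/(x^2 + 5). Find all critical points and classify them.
f'(x) = 2*(2*x^2 + 5*x - 10)/(x^4 + 10*x^2 + 25)

Solve f'(x) = 0:
  f'(x) = 2*(2*x^2 + 5*x - 10)/(x^2 + 5)^2; the denominator is positive wherever f is defined, so f'(x) = 0 ⇔ 4*x^2 + 10*x - 20 = 0.
  Factor: 4*x^2 + 10*x - 20 = 2*(2*x^2 + 5*x - 10); 2*x^2 + 5*x - 10 = 0 has no rational roots; quadratic formula: x = (-5 ± √105)/4.
  ⇒ x = -sqrt(105)/4 - 5/4 ≈ -3.8117, -5/4 + sqrt(105)/4 ≈ 1.3117

f''(x) = 2*(-4*x^3 - 15*x^2 + 60*x + 25)/(x^6 + 15*x^4 + 75*x^2 + 125)
Second-derivative test at each critical point:
  f''(-3.8117) = -0.0537 < 0 → local maximum
  f''(1.3117) = 0.4537 > 0 → local minimum

Critical points: x = -sqrt(105)/4 - 5/4 ≈ -3.8117 (local maximum); x = -5/4 + sqrt(105)/4 ≈ 1.3117 (local minimum)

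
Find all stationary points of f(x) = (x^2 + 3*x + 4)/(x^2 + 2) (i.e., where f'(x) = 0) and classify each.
f'(x) = (-3*x^2 - 4*x + 6)/(x^4 + 4*x^2 + 4)

Solve f'(x) = 0:
  f'(x) = -(3*x^2 + 4*x - 6)/(x^2 + 2)^2; the denominator is positive wherever f is defined, so f'(x) = 0 ⇔ -3*x^2 - 4*x + 6 = 0.
  3*x^2 + 4*x - 6 = 0 has no rational roots; quadratic formula: x = (-4 ± √88)/6.
  ⇒ x = -sqrt(22)/3 - 2/3 ≈ -2.2301, -2/3 + sqrt(22)/3 ≈ 0.8968

f''(x) = 2*(3*x^3 + 6*x^2 - 18*x - 4)/(x^6 + 6*x^4 + 12*x^2 + 8)
Second-derivative test at each critical point:
  f''(-2.2301) = 0.1929 > 0 → local minimum
  f''(0.8968) = -1.1929 < 0 → local maximum

Critical points: x = -sqrt(22)/3 - 2/3 ≈ -2.2301 (local minimum); x = -2/3 + sqrt(22)/3 ≈ 0.8968 (local maximum)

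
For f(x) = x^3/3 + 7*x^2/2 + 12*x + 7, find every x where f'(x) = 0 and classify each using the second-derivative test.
f'(x) = x^2 + 7*x + 12

Solve f'(x) = 0:
  Factor: x^2 + 7*x + 12 = (x + 3)*(x + 4) = 0.
  ⇒ x = -4, -3

f''(x) = 2*x + 7
Second-derivative test at each critical point:
  f''(-4) = -1 < 0 → local maximum
  f''(-3) = 1 > 0 → local minimum

Critical points: x = -4 (local maximum); x = -3 (local minimum)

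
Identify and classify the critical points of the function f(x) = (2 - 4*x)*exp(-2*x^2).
f'(x) = 4*(2*x*(2*x - 1) - 1)*exp(-2*x^2)

Solve f'(x) = 0:
  f'(x) = (16*x^2 - 8*x - 4)·exp(-2*x^2) and exp(-2*x^2) > 0 for every x, so f'(x) = 0 ⇔ 16*x^2 - 8*x - 4 = 0.
  Factor: 16*x^2 - 8*x - 4 = 4*(4*x^2 - 2*x - 1); 4*x^2 - 2*x - 1 = 0 has no rational roots; quadratic formula: x = (2 ± √20)/8.
  ⇒ x = 1/4 - sqrt(5)/4 ≈ -0.3090, 1/4 + sqrt(5)/4 ≈ 0.8090

f''(x) = 8*(4*x^2*(1 - 2*x) + 6*x - 1)*exp(-2*x^2)
Second-derivative test at each critical point:
  f''(-0.3090) = -14.7786 < 0 → local maximum
  f''(0.8090) = 4.8314 > 0 → local minimum

Critical points: x = 1/4 - sqrt(5)/4 ≈ -0.3090 (local maximum); x = 1/4 + sqrt(5)/4 ≈ 0.8090 (local minimum)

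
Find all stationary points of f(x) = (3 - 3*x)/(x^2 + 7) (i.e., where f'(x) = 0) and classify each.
f'(x) = 3*(-x^2 + 2*x*(x - 1) - 7)/(x^2 + 7)^2

Solve f'(x) = 0:
  f'(x) = 3*(x^2 - 2*x - 7)/(x^2 + 7)^2; the denominator is positive wherever f is defined, so f'(x) = 0 ⇔ 3*x^2 - 6*x - 21 = 0.
  Factor: 3*x^2 - 6*x - 21 = 3*(x^2 - 2*x - 7); x^2 - 2*x - 7 = 0 has no rational roots; quadratic formula: x = (2 ± √32)/2.
  ⇒ x = 1 - 2*sqrt(2) ≈ -1.8284, 1 + 2*sqrt(2) ≈ 3.8284

f''(x) = 6*(4*x^2*(1 - x) + (3*x - 1)*(x^2 + 7))/(x^2 + 7)^3
Second-derivative test at each critical point:
  f''(-1.8284) = -0.1586 < 0 → local maximum
  f''(3.8284) = 0.0362 > 0 → local minimum

Critical points: x = 1 - 2*sqrt(2) ≈ -1.8284 (local maximum); x = 1 + 2*sqrt(2) ≈ 3.8284 (local minimum)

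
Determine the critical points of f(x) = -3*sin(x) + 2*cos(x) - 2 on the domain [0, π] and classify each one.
f'(x) = -2*sin(x) - 3*cos(x)

Solve f'(x) = 0 on [0, π]:
  f'(x) = 0 ⇔ -3*cos(x) = 2*sin(x) ⇔ tan(x) = -3/2, i.e. x = arctan(-3/2) + nπ; keep the solutions lying in [0, π].
  ⇒ x = pi - atan(3/2) ≈ 2.1588

f''(x) = 3*sin(x) - 2*cos(x)
Second-derivative test at each critical point:
  f''(2.1588) = 3.6056 > 0 → local minimum

Critical points: x = pi - atan(3/2) ≈ 2.1588 (local minimum)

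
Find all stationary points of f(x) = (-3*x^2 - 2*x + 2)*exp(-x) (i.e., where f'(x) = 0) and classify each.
f'(x) = (3*x^2 - 4*x - 4)*exp(-x)

Solve f'(x) = 0:
  f'(x) = (3*x^2 - 4*x - 4)·exp(-x) and exp(-x) > 0 for every x, so f'(x) = 0 ⇔ 3*x^2 - 4*x - 4 = 0.
  Factor: 3*x^2 - 4*x - 4 = (x - 2)*(3*x + 2) = 0.
  ⇒ x = -2/3, 2

f''(x) = x*(10 - 3*x)*exp(-x)
Second-derivative test at each critical point:
  f''(-2/3) = -15.5819 < 0 → local maximum
  f''(2) = 1.0827 > 0 → local minimum

Critical points: x = -2/3 (local maximum); x = 2 (local minimum)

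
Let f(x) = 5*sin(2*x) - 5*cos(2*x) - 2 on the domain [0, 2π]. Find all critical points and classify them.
f'(x) = 10*sqrt(2)*sin(2*x + pi/4)

Solve f'(x) = 0 on [0, 2π]:
  f'(x) = 0 ⇔ 5*cos(2*x) = -5*sin(2*x) ⇔ tan(2*x) = -1, i.e. 2*x = arctan(-1) + nπ; keep the solutions lying in [0, 2π].
  ⇒ x = 3*pi/8 ≈ 1.1781, 7*pi/8 ≈ 2.7489, 11*pi/8 ≈ 4.3197, 15*pi/8 ≈ 5.8905

f''(x) = 20*sqrt(2)*cos(2*x + pi/4)
Second-derivative test at each critical point:
  f''(1.1781) = -28.2843 < 0 → local maximum
  f''(2.7489) = 28.2843 > 0 → local minimum
  f''(4.3197) = -28.2843 < 0 → local maximum
  f''(5.8905) = 28.2843 > 0 → local minimum

Critical points: x = 3*pi/8 ≈ 1.1781 (local maximum); x = 7*pi/8 ≈ 2.7489 (local minimum); x = 11*pi/8 ≈ 4.3197 (local maximum); x = 15*pi/8 ≈ 5.8905 (local minimum)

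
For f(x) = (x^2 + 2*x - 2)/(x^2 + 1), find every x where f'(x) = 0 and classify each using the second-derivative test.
f'(x) = 2*(-x^2 + 3*x + 1)/(x^4 + 2*x^2 + 1)

Solve f'(x) = 0:
  f'(x) = -2*(x^2 - 3*x - 1)/(x^2 + 1)^2; the denominator is positive wherever f is defined, so f'(x) = 0 ⇔ -2*x^2 + 6*x + 2 = 0.
  Factor: -2*x^2 + 6*x + 2 = -2*(x^2 - 3*x - 1); x^2 - 3*x - 1 = 0 has no rational roots; quadratic formula: x = (3 ± √13)/2.
  ⇒ x = 3/2 - sqrt(13)/2 ≈ -0.3028, 3/2 + sqrt(13)/2 ≈ 3.3028

f''(x) = 2*(2*x^3 - 9*x^2 - 6*x + 3)/(x^6 + 3*x^4 + 3*x^2 + 1)
Second-derivative test at each critical point:
  f''(-0.3028) = 6.0509 > 0 → local minimum
  f''(3.3028) = -0.0509 < 0 → local maximum

Critical points: x = 3/2 - sqrt(13)/2 ≈ -0.3028 (local minimum); x = 3/2 + sqrt(13)/2 ≈ 3.3028 (local maximum)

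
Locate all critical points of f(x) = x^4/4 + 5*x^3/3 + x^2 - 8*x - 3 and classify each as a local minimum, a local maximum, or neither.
f'(x) = x^3 + 5*x^2 + 2*x - 8

Solve f'(x) = 0:
  Factor: x^3 + 5*x^2 + 2*x - 8 = (x - 1)*(x + 2)*(x + 4) = 0.
  ⇒ x = -4, -2, 1

f''(x) = 3*x^2 + 10*x + 2
Second-derivative test at each critical point:
  f''(-4) = 10 > 0 → local minimum
  f''(-2) = -6 < 0 → local maximum
  f''(1) = 15 > 0 → local minimum

Critical points: x = -4 (local minimum); x = -2 (local maximum); x = 1 (local minimum)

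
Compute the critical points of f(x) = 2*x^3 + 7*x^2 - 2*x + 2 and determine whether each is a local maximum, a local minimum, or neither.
f'(x) = 6*x^2 + 14*x - 2

Solve f'(x) = 0:
  Factor: 6*x^2 + 14*x - 2 = 2*(3*x^2 + 7*x - 1); 3*x^2 + 7*x - 1 = 0 has no rational roots; quadratic formula: x = (-7 ± √61)/6.
  ⇒ x = -sqrt(61)/6 - 7/6 ≈ -2.4684, -7/6 + sqrt(61)/6 ≈ 0.1350

f''(x) = 12*x + 14
Second-derivative test at each critical point:
  f''(-2.4684) = -15.6205 < 0 → local maximum
  f''(0.1350) = 15.6205 > 0 → local minimum

Critical points: x = -sqrt(61)/6 - 7/6 ≈ -2.4684 (local maximum); x = -7/6 + sqrt(61)/6 ≈ 0.1350 (local minimum)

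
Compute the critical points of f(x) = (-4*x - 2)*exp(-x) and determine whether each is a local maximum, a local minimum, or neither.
f'(x) = 2*(2*x - 1)*exp(-x)

Solve f'(x) = 0:
  f'(x) = (4*x - 2)·exp(-x) and exp(-x) > 0 for every x, so f'(x) = 0 ⇔ 4*x - 2 = 0.
  Factor: 4*x - 2 = 2*(2*x - 1) = 0.
  ⇒ x = 1/2

f''(x) = 2*(3 - 2*x)*exp(-x)
Second-derivative test at each critical point:
  f''(1/2) = 2.4261 > 0 → local minimum

Critical points: x = 1/2 (local minimum)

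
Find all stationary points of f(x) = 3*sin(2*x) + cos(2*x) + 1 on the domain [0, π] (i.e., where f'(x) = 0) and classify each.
f'(x) = -2*sin(2*x) + 6*cos(2*x)

Solve f'(x) = 0 on [0, π]:
  f'(x) = 0 ⇔ 3*cos(2*x) = sin(2*x) ⇔ tan(2*x) = 3, i.e. 2*x = arctan(3) + nπ; keep the solutions lying in [0, π].
  ⇒ x = atan(3)/2 ≈ 0.6245, atan(3)/2 + pi/2 ≈ 2.1953

f''(x) = -12*sin(2*x) - 4*cos(2*x)
Second-derivative test at each critical point:
  f''(0.6245) = -12.6491 < 0 → local maximum
  f''(2.1953) = 12.6491 > 0 → local minimum

Critical points: x = atan(3)/2 ≈ 0.6245 (local maximum); x = atan(3)/2 + pi/2 ≈ 2.1953 (local minimum)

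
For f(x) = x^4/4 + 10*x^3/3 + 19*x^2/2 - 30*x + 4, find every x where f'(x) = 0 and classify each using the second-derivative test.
f'(x) = x^3 + 10*x^2 + 19*x - 30

Solve f'(x) = 0:
  Factor: x^3 + 10*x^2 + 19*x - 30 = (x - 1)*(x + 5)*(x + 6) = 0.
  ⇒ x = -6, -5, 1

f''(x) = 3*x^2 + 20*x + 19
Second-derivative test at each critical point:
  f''(-6) = 7 > 0 → local minimum
  f''(-5) = -6 < 0 → local maximum
  f''(1) = 42 > 0 → local minimum

Critical points: x = -6 (local minimum); x = -5 (local maximum); x = 1 (local minimum)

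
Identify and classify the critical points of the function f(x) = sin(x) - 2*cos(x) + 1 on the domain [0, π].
f'(x) = 2*sin(x) + cos(x)

Solve f'(x) = 0 on [0, π]:
  f'(x) = 0 ⇔ cos(x) = -2*sin(x) ⇔ tan(x) = -1/2, i.e. x = arctan(-1/2) + nπ; keep the solutions lying in [0, π].
  ⇒ x = pi - atan(1/2) ≈ 2.6779

f''(x) = -sin(x) + 2*cos(x)
Second-derivative test at each critical point:
  f''(2.6779) = -2.2361 < 0 → local maximum

Critical points: x = pi - atan(1/2) ≈ 2.6779 (local maximum)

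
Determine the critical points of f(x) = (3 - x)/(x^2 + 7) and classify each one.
f'(x) = (-x^2 + 2*x*(x - 3) - 7)/(x^2 + 7)^2

Solve f'(x) = 0:
  f'(x) = (x - 7)*(x + 1)/(x^2 + 7)^2; the denominator is positive wherever f is defined, so f'(x) = 0 ⇔ x^2 - 6*x - 7 = 0.
  Factor: x^2 - 6*x - 7 = (x - 7)*(x + 1) = 0.
  ⇒ x = -1, 7

f''(x) = 2*(4*x^2*(3 - x) + 3*(x - 1)*(x^2 + 7))/(x^2 + 7)^3
Second-derivative test at each critical point:
  f''(-1) = -1/8 < 0 → local maximum
  f''(7) = 1/392 > 0 → local minimum

Critical points: x = -1 (local maximum); x = 7 (local minimum)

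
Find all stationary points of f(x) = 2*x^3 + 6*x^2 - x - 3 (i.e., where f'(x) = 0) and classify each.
f'(x) = 6*x^2 + 12*x - 1

Solve f'(x) = 0:
  6*x^2 + 12*x - 1 = 0 has no rational roots; quadratic formula: x = (-12 ± √168)/12.
  ⇒ x = -sqrt(42)/6 - 1 ≈ -2.0801, -1 + sqrt(42)/6 ≈ 0.0801

f''(x) = 12*x + 12
Second-derivative test at each critical point:
  f''(-2.0801) = -12.9615 < 0 → local maximum
  f''(0.0801) = 12.9615 > 0 → local minimum

Critical points: x = -sqrt(42)/6 - 1 ≈ -2.0801 (local maximum); x = -1 + sqrt(42)/6 ≈ 0.0801 (local minimum)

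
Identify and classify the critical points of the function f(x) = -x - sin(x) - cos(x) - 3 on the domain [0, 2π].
f'(x) = sin(x) - cos(x) - 1

Solve f'(x) = 0 on [0, 2π]:
  f'(x) = 0 ⇔ sin(x) - cos(x) = 1. Write the left side as R·cos(x + φ) with R = √((-1)² + (-1)²) = sqrt(2), cos φ = -sqrt(2)/2, sin φ = -sqrt(2)/2; then cos(x + φ) = sqrt(2)/2. Solve for x and keep the solutions lying in [0, 2π].
  ⇒ x = pi/2 ≈ 1.5708, pi ≈ 3.1416

f''(x) = sin(x) + cos(x)
Second-derivative test at each critical point:
  f''(1.5708) = 1 > 0 → local minimum
  f''(3.1416) = -1 < 0 → local maximum

Critical points: x = pi/2 ≈ 1.5708 (local minimum); x = pi ≈ 3.1416 (local maximum)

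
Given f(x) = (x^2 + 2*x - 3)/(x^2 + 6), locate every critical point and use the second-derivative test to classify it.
f'(x) = 2*(-x^2 + 9*x + 6)/(x^4 + 12*x^2 + 36)

Solve f'(x) = 0:
  f'(x) = -2*(x^2 - 9*x - 6)/(x^2 + 6)^2; the denominator is positive wherever f is defined, so f'(x) = 0 ⇔ -2*x^2 + 18*x + 12 = 0.
  Factor: -2*x^2 + 18*x + 12 = -2*(x^2 - 9*x - 6); x^2 - 9*x - 6 = 0 has no rational roots; quadratic formula: x = (9 ± √105)/2.
  ⇒ x = 9/2 - sqrt(105)/2 ≈ -0.6235, 9/2 + sqrt(105)/2 ≈ 9.6235

f''(x) = 2*(2*x^3 - 27*x^2 - 36*x + 54)/(x^6 + 18*x^4 + 108*x^2 + 216)
Second-derivative test at each critical point:
  f''(-0.6235) = 0.5021 > 0 → local minimum
  f''(9.6235) = -0.0021 < 0 → local maximum

Critical points: x = 9/2 - sqrt(105)/2 ≈ -0.6235 (local minimum); x = 9/2 + sqrt(105)/2 ≈ 9.6235 (local maximum)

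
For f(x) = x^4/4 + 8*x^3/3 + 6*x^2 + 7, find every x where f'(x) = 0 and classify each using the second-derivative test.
f'(x) = x*(x^2 + 8*x + 12)

Solve f'(x) = 0:
  Factor: x^3 + 8*x^2 + 12*x = x*(x + 2)*(x + 6) = 0.
  ⇒ x = -6, -2, 0

f''(x) = 3*x^2 + 16*x + 12
Second-derivative test at each critical point:
  f''(-6) = 24 > 0 → local minimum
  f''(-2) = -8 < 0 → local maximum
  f''(0) = 12 > 0 → local minimum

Critical points: x = -6 (local minimum); x = -2 (local maximum); x = 0 (local minimum)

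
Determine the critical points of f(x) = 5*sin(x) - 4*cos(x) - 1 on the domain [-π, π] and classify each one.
f'(x) = 4*sin(x) + 5*cos(x)

Solve f'(x) = 0 on [-π, π]:
  f'(x) = 0 ⇔ 5*cos(x) = -4*sin(x) ⇔ tan(x) = -5/4, i.e. x = arctan(-5/4) + nπ; keep the solutions lying in [-π, π].
  ⇒ x = -atan(5/4) ≈ -0.8961, pi - atan(5/4) ≈ 2.2455

f''(x) = -5*sin(x) + 4*cos(x)
Second-derivative test at each critical point:
  f''(-0.8961) = 6.4031 > 0 → local minimum
  f''(2.2455) = -6.4031 < 0 → local maximum

Critical points: x = -atan(5/4) ≈ -0.8961 (local minimum); x = pi - atan(5/4) ≈ 2.2455 (local maximum)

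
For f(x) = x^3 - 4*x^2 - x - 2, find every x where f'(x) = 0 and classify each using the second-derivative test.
f'(x) = 3*x^2 - 8*x - 1

Solve f'(x) = 0:
  3*x^2 - 8*x - 1 = 0 has no rational roots; quadratic formula: x = (8 ± √76)/6.
  ⇒ x = 4/3 - sqrt(19)/3 ≈ -0.1196, 4/3 + sqrt(19)/3 ≈ 2.7863

f''(x) = 6*x - 8
Second-derivative test at each critical point:
  f''(-0.1196) = -8.7178 < 0 → local maximum
  f''(2.7863) = 8.7178 > 0 → local minimum

Critical points: x = 4/3 - sqrt(19)/3 ≈ -0.1196 (local maximum); x = 4/3 + sqrt(19)/3 ≈ 2.7863 (local minimum)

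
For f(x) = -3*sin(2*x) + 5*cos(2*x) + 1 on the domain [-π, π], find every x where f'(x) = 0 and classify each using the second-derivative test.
f'(x) = -10*sin(2*x) - 6*cos(2*x)

Solve f'(x) = 0 on [-π, π]:
  f'(x) = 0 ⇔ -3*cos(2*x) = 5*sin(2*x) ⇔ tan(2*x) = -3/5, i.e. 2*x = arctan(-3/5) + nπ; keep the solutions lying in [-π, π].
  ⇒ x = -pi/2 - atan(3/5)/2 ≈ -1.8410, -atan(3/5)/2 ≈ -0.2702, -atan(3/5)/2 + pi/2 ≈ 1.3006, pi - atan(3/5)/2 ≈ 2.8714

f''(x) = 12*sin(2*x) - 20*cos(2*x)
Second-derivative test at each critical point:
  f''(-1.8410) = 23.3238 > 0 → local minimum
  f''(-0.2702) = -23.3238 < 0 → local maximum
  f''(1.3006) = 23.3238 > 0 → local minimum
  f''(2.8714) = -23.3238 < 0 → local maximum

Critical points: x = -pi/2 - atan(3/5)/2 ≈ -1.8410 (local minimum); x = -atan(3/5)/2 ≈ -0.2702 (local maximum); x = -atan(3/5)/2 + pi/2 ≈ 1.3006 (local minimum); x = pi - atan(3/5)/2 ≈ 2.8714 (local maximum)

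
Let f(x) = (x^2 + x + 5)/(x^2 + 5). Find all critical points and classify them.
f'(x) = (5 - x^2)/(x^4 + 10*x^2 + 25)

Solve f'(x) = 0:
  f'(x) = -(x^2 - 5)/(x^2 + 5)^2; the denominator is positive wherever f is defined, so f'(x) = 0 ⇔ 5 - x^2 = 0.
  x^2 - 5 = 0 has no rational roots; quadratic formula: x = (0 ± √20)/2.
  ⇒ x = -sqrt(5) ≈ -2.2361, sqrt(5) ≈ 2.2361

f''(x) = 2*x*(x^2 - 15)/(x^6 + 15*x^4 + 75*x^2 + 125)
Second-derivative test at each critical point:
  f''(-2.2361) = 0.0447 > 0 → local minimum
  f''(2.2361) = -0.0447 < 0 → local maximum

Critical points: x = -sqrt(5) ≈ -2.2361 (local minimum); x = sqrt(5) ≈ 2.2361 (local maximum)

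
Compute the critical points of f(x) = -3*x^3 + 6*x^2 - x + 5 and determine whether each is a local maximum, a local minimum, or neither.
f'(x) = -9*x^2 + 12*x - 1

Solve f'(x) = 0:
  9*x^2 - 12*x + 1 = 0 has no rational roots; quadratic formula: x = (12 ± √108)/18.
  ⇒ x = 2/3 - sqrt(3)/3 ≈ 0.0893, sqrt(3)/3 + 2/3 ≈ 1.2440

f''(x) = 12 - 18*x
Second-derivative test at each critical point:
  f''(0.0893) = 10.3923 > 0 → local minimum
  f''(1.2440) = -10.3923 < 0 → local maximum

Critical points: x = 2/3 - sqrt(3)/3 ≈ 0.0893 (local minimum); x = sqrt(3)/3 + 2/3 ≈ 1.2440 (local maximum)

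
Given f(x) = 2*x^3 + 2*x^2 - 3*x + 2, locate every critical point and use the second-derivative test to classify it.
f'(x) = 6*x^2 + 4*x - 3

Solve f'(x) = 0:
  6*x^2 + 4*x - 3 = 0 has no rational roots; quadratic formula: x = (-4 ± √88)/12.
  ⇒ x = -sqrt(22)/6 - 1/3 ≈ -1.1151, -1/3 + sqrt(22)/6 ≈ 0.4484

f''(x) = 12*x + 4
Second-derivative test at each critical point:
  f''(-1.1151) = -9.3808 < 0 → local maximum
  f''(0.4484) = 9.3808 > 0 → local minimum

Critical points: x = -sqrt(22)/6 - 1/3 ≈ -1.1151 (local maximum); x = -1/3 + sqrt(22)/6 ≈ 0.4484 (local minimum)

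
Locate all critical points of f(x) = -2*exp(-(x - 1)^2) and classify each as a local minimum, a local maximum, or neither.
f'(x) = 4*(x - 1)*exp(-(x - 1)^2)

Solve f'(x) = 0:
  f'(x) = (4*x - 4)·exp(-(x - 1)^2) and exp(-(x - 1)^2) > 0 for every x, so f'(x) = 0 ⇔ 4*x - 4 = 0.
  Factor: 4*x - 4 = 4*(x - 1) = 0.
  ⇒ x = 1

f''(x) = 4*(1 - 2*(x - 1)^2)*exp(-(x - 1)^2)
Second-derivative test at each critical point:
  f''(1) = 4 > 0 → local minimum

Critical points: x = 1 (local minimum)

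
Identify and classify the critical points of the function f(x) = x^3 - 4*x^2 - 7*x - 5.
f'(x) = 3*x^2 - 8*x - 7

Solve f'(x) = 0:
  3*x^2 - 8*x - 7 = 0 has no rational roots; quadratic formula: x = (8 ± √148)/6.
  ⇒ x = 4/3 - sqrt(37)/3 ≈ -0.6943, 4/3 + sqrt(37)/3 ≈ 3.3609

f''(x) = 6*x - 8
Second-derivative test at each critical point:
  f''(-0.6943) = -12.1655 < 0 → local maximum
  f''(3.3609) = 12.1655 > 0 → local minimum

Critical points: x = 4/3 - sqrt(37)/3 ≈ -0.6943 (local maximum); x = 4/3 + sqrt(37)/3 ≈ 3.3609 (local minimum)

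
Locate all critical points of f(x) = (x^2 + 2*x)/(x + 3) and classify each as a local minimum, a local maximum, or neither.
f'(x) = (x^2 + 6*x + 6)/(x^2 + 6*x + 9)

Solve f'(x) = 0:
  f'(x) = (x^2 + 6*x + 6)/(x + 3)^2; the denominator is positive wherever f is defined, so f'(x) = 0 ⇔ x^2 + 6*x + 6 = 0.
  x^2 + 6*x + 6 = 0 has no rational roots; quadratic formula: x = (-6 ± √12)/2.
  ⇒ x = -3 - sqrt(3) ≈ -4.7321, -3 + sqrt(3) ≈ -1.2679

f''(x) = 6/(x^3 + 9*x^2 + 27*x + 27)
Second-derivative test at each critical point:
  f''(-4.7321) = -1.1547 < 0 → local maximum
  f''(-1.2679) = 1.1547 > 0 → local minimum

Critical points: x = -3 - sqrt(3) ≈ -4.7321 (local maximum); x = -3 + sqrt(3) ≈ -1.2679 (local minimum)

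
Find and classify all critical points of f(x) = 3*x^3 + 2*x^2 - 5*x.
f'(x) = 9*x^2 + 4*x - 5

Solve f'(x) = 0:
  Factor: 9*x^2 + 4*x - 5 = (x + 1)*(9*x - 5) = 0.
  ⇒ x = -1, 5/9

f''(x) = 18*x + 4
Second-derivative test at each critical point:
  f''(-1) = -14 < 0 → local maximum
  f''(5/9) = 14 > 0 → local minimum

Critical points: x = -1 (local maximum); x = 5/9 (local minimum)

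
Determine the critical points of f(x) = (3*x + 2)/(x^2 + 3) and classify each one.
f'(x) = (-3*x^2 - 4*x + 9)/(x^4 + 6*x^2 + 9)

Solve f'(x) = 0:
  f'(x) = -(3*x^2 + 4*x - 9)/(x^2 + 3)^2; the denominator is positive wherever f is defined, so f'(x) = 0 ⇔ -3*x^2 - 4*x + 9 = 0.
  3*x^2 + 4*x - 9 = 0 has no rational roots; quadratic formula: x = (-4 ± √124)/6.
  ⇒ x = -sqrt(31)/3 - 2/3 ≈ -2.5226, -2/3 + sqrt(31)/3 ≈ 1.1893

f''(x) = 2*(4*x^2*(3*x + 2) - (9*x + 2)*(x^2 + 3))/(x^2 + 3)^3
Second-derivative test at each critical point:
  f''(-2.5226) = 0.1270 > 0 → local minimum
  f''(1.1893) = -0.5715 < 0 → local maximum

Critical points: x = -sqrt(31)/3 - 2/3 ≈ -2.5226 (local minimum); x = -2/3 + sqrt(31)/3 ≈ 1.1893 (local maximum)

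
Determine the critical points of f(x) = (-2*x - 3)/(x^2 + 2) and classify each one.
f'(x) = 2*(x^2 + 3*x - 2)/(x^4 + 4*x^2 + 4)

Solve f'(x) = 0:
  f'(x) = 2*(x^2 + 3*x - 2)/(x^2 + 2)^2; the denominator is positive wherever f is defined, so f'(x) = 0 ⇔ 2*x^2 + 6*x - 4 = 0.
  Factor: 2*x^2 + 6*x - 4 = 2*(x^2 + 3*x - 2); x^2 + 3*x - 2 = 0 has no rational roots; quadratic formula: x = (-3 ± √17)/2.
  ⇒ x = -sqrt(17)/2 - 3/2 ≈ -3.5616, -3/2 + sqrt(17)/2 ≈ 0.5616

f''(x) = 2*(-4*x^2*(2*x + 3) + 3*(2*x + 1)*(x^2 + 2))/(x^2 + 2)^3
Second-derivative test at each critical point:
  f''(-3.5616) = -0.0382 < 0 → local maximum
  f''(0.5616) = 1.5382 > 0 → local minimum

Critical points: x = -sqrt(17)/2 - 3/2 ≈ -3.5616 (local maximum); x = -3/2 + sqrt(17)/2 ≈ 0.5616 (local minimum)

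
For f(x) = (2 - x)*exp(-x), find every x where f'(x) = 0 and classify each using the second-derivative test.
f'(x) = (x - 3)*exp(-x)

Solve f'(x) = 0:
  f'(x) = (x - 3)·exp(-x) and exp(-x) > 0 for every x, so f'(x) = 0 ⇔ x - 3 = 0.
  x - 3 = 0.
  ⇒ x = 3

f''(x) = (4 - x)*exp(-x)
Second-derivative test at each critical point:
  f''(3) = 0.0498 > 0 → local minimum

Critical points: x = 3 (local minimum)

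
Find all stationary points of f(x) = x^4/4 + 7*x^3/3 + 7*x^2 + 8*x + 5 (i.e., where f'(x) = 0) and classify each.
f'(x) = x^3 + 7*x^2 + 14*x + 8

Solve f'(x) = 0:
  Factor: x^3 + 7*x^2 + 14*x + 8 = (x + 1)*(x + 2)*(x + 4) = 0.
  ⇒ x = -4, -2, -1

f''(x) = 3*x^2 + 14*x + 14
Second-derivative test at each critical point:
  f''(-4) = 6 > 0 → local minimum
  f''(-2) = -2 < 0 → local maximum
  f''(-1) = 3 > 0 → local minimum

Critical points: x = -4 (local minimum); x = -2 (local maximum); x = -1 (local minimum)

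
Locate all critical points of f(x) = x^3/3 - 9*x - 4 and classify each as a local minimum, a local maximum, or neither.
f'(x) = x^2 - 9

Solve f'(x) = 0:
  Factor: x^2 - 9 = (x - 3)*(x + 3) = 0.
  ⇒ x = -3, 3

f''(x) = 2*x
Second-derivative test at each critical point:
  f''(-3) = -6 < 0 → local maximum
  f''(3) = 6 > 0 → local minimum

Critical points: x = -3 (local maximum); x = 3 (local minimum)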